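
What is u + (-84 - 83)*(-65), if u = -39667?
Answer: -28812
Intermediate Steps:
u + (-84 - 83)*(-65) = -39667 + (-84 - 83)*(-65) = -39667 - 167*(-65) = -39667 + 10855 = -28812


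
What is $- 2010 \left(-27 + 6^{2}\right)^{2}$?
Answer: $-162810$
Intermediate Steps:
$- 2010 \left(-27 + 6^{2}\right)^{2} = - 2010 \left(-27 + 36\right)^{2} = - 2010 \cdot 9^{2} = \left(-2010\right) 81 = -162810$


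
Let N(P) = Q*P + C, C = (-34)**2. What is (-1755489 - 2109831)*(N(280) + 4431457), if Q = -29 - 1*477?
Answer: -16585829143560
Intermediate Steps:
Q = -506 (Q = -29 - 477 = -506)
C = 1156
N(P) = 1156 - 506*P (N(P) = -506*P + 1156 = 1156 - 506*P)
(-1755489 - 2109831)*(N(280) + 4431457) = (-1755489 - 2109831)*((1156 - 506*280) + 4431457) = -3865320*((1156 - 141680) + 4431457) = -3865320*(-140524 + 4431457) = -3865320*4290933 = -16585829143560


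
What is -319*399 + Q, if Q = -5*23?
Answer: -127396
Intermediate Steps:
Q = -115
-319*399 + Q = -319*399 - 115 = -127281 - 115 = -127396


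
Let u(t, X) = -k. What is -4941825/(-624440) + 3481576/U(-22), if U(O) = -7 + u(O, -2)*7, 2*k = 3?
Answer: -124225647743/624440 ≈ -1.9894e+5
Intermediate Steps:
k = 3/2 (k = (½)*3 = 3/2 ≈ 1.5000)
u(t, X) = -3/2 (u(t, X) = -1*3/2 = -3/2)
U(O) = -35/2 (U(O) = -7 - 3/2*7 = -7 - 21/2 = -35/2)
-4941825/(-624440) + 3481576/U(-22) = -4941825/(-624440) + 3481576/(-35/2) = -4941825*(-1/624440) + 3481576*(-2/35) = 988365/124888 - 994736/5 = -124225647743/624440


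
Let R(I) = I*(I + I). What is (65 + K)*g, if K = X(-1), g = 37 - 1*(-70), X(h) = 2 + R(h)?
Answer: 7383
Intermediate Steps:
R(I) = 2*I**2 (R(I) = I*(2*I) = 2*I**2)
X(h) = 2 + 2*h**2
g = 107 (g = 37 + 70 = 107)
K = 4 (K = 2 + 2*(-1)**2 = 2 + 2*1 = 2 + 2 = 4)
(65 + K)*g = (65 + 4)*107 = 69*107 = 7383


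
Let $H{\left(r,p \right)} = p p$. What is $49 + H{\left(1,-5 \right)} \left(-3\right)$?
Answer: $-26$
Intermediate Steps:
$H{\left(r,p \right)} = p^{2}$
$49 + H{\left(1,-5 \right)} \left(-3\right) = 49 + \left(-5\right)^{2} \left(-3\right) = 49 + 25 \left(-3\right) = 49 - 75 = -26$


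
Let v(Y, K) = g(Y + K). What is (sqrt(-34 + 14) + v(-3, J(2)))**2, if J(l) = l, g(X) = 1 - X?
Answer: -16 + 8*I*sqrt(5) ≈ -16.0 + 17.889*I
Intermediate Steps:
v(Y, K) = 1 - K - Y (v(Y, K) = 1 - (Y + K) = 1 - (K + Y) = 1 + (-K - Y) = 1 - K - Y)
(sqrt(-34 + 14) + v(-3, J(2)))**2 = (sqrt(-34 + 14) + (1 - 1*2 - 1*(-3)))**2 = (sqrt(-20) + (1 - 2 + 3))**2 = (2*I*sqrt(5) + 2)**2 = (2 + 2*I*sqrt(5))**2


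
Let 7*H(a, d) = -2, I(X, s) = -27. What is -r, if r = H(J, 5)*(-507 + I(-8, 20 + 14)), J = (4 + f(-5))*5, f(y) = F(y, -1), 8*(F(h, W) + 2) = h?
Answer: -1068/7 ≈ -152.57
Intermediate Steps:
F(h, W) = -2 + h/8
f(y) = -2 + y/8
J = 55/8 (J = (4 + (-2 + (1/8)*(-5)))*5 = (4 + (-2 - 5/8))*5 = (4 - 21/8)*5 = (11/8)*5 = 55/8 ≈ 6.8750)
H(a, d) = -2/7 (H(a, d) = (1/7)*(-2) = -2/7)
r = 1068/7 (r = -2*(-507 - 27)/7 = -2/7*(-534) = 1068/7 ≈ 152.57)
-r = -1*1068/7 = -1068/7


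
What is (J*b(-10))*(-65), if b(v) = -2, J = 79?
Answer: 10270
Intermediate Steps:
(J*b(-10))*(-65) = (79*(-2))*(-65) = -158*(-65) = 10270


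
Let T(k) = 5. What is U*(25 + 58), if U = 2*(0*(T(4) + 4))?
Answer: 0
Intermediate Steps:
U = 0 (U = 2*(0*(5 + 4)) = 2*(0*9) = 2*0 = 0)
U*(25 + 58) = 0*(25 + 58) = 0*83 = 0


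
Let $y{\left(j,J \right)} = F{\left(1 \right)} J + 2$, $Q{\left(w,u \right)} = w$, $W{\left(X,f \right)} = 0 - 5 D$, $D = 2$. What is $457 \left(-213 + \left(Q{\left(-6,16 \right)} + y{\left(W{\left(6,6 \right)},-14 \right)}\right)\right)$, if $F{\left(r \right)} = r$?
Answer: $-105567$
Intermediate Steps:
$W{\left(X,f \right)} = -10$ ($W{\left(X,f \right)} = 0 - 10 = -10$)
$y{\left(j,J \right)} = 2 + J$ ($y{\left(j,J \right)} = 1 J + 2 = J + 2 = 2 + J$)
$457 \left(-213 + \left(Q{\left(-6,16 \right)} + y{\left(W{\left(6,6 \right)},-14 \right)}\right)\right) = 457 \left(-213 + \left(-6 + \left(2 - 14\right)\right)\right) = 457 \left(-213 - 18\right) = 457 \left(-231\right) = -105567$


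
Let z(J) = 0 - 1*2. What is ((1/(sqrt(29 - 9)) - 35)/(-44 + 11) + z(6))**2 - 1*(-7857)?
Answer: 57048227/7260 + 31*sqrt(5)/5445 ≈ 7857.9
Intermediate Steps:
z(J) = -2 (z(J) = 0 - 2 = -2)
((1/(sqrt(29 - 9)) - 35)/(-44 + 11) + z(6))**2 - 1*(-7857) = ((1/(sqrt(29 - 9)) - 35)/(-44 + 11) - 2)**2 - 1*(-7857) = ((1/(sqrt(20)) - 35)/(-33) - 2)**2 + 7857 = ((1/(2*sqrt(5)) - 35)*(-1/33) - 2)**2 + 7857 = ((sqrt(5)/10 - 35)*(-1/33) - 2)**2 + 7857 = ((-35 + sqrt(5)/10)*(-1/33) - 2)**2 + 7857 = ((35/33 - sqrt(5)/330) - 2)**2 + 7857 = (-31/33 - sqrt(5)/330)**2 + 7857 = 7857 + (-31/33 - sqrt(5)/330)**2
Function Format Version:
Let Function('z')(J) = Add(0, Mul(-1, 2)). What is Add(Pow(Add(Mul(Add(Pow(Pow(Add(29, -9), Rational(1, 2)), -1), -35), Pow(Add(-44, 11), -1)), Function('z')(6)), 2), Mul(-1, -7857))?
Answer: Add(Rational(57048227, 7260), Mul(Rational(31, 5445), Pow(5, Rational(1, 2)))) ≈ 7857.9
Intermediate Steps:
Function('z')(J) = -2 (Function('z')(J) = Add(0, -2) = -2)
Add(Pow(Add(Mul(Add(Pow(Pow(Add(29, -9), Rational(1, 2)), -1), -35), Pow(Add(-44, 11), -1)), Function('z')(6)), 2), Mul(-1, -7857)) = Add(Pow(Add(Mul(Add(Pow(Pow(Add(29, -9), Rational(1, 2)), -1), -35), Pow(Add(-44, 11), -1)), -2), 2), Mul(-1, -7857)) = Add(Pow(Add(Mul(Add(Pow(Pow(20, Rational(1, 2)), -1), -35), Pow(-33, -1)), -2), 2), 7857) = Add(Pow(Add(Mul(Add(Pow(Mul(2, Pow(5, Rational(1, 2))), -1), -35), Rational(-1, 33)), -2), 2), 7857) = Add(Pow(Add(Mul(Add(Mul(Rational(1, 10), Pow(5, Rational(1, 2))), -35), Rational(-1, 33)), -2), 2), 7857) = Add(Pow(Add(Mul(Add(-35, Mul(Rational(1, 10), Pow(5, Rational(1, 2)))), Rational(-1, 33)), -2), 2), 7857) = Add(Pow(Add(Add(Rational(35, 33), Mul(Rational(-1, 330), Pow(5, Rational(1, 2)))), -2), 2), 7857) = Add(Pow(Add(Rational(-31, 33), Mul(Rational(-1, 330), Pow(5, Rational(1, 2)))), 2), 7857) = Add(7857, Pow(Add(Rational(-31, 33), Mul(Rational(-1, 330), Pow(5, Rational(1, 2)))), 2))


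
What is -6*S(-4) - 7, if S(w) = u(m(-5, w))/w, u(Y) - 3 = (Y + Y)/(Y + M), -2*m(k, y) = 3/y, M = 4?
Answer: -157/70 ≈ -2.2429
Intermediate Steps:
m(k, y) = -3/(2*y)
u(Y) = 3 + 2*Y/(4 + Y) (u(Y) = 3 + (Y + Y)/(Y + 4) = 3 + (2*Y)/(4 + Y) = 3 + 2*Y/(4 + Y))
S(w) = (12 - 15/(2*w))/(w*(4 - 3/(2*w))) (S(w) = ((12 + 5*(-3/(2*w)))/(4 - 3/(2*w)))/w = ((12 - 15/(2*w))/(4 - 3/(2*w)))/w = (12 - 15/(2*w))/(w*(4 - 3/(2*w))))
-6*S(-4) - 7 = -18*(-5 + 8*(-4))/((-4)*(-3 + 8*(-4))) - 7 = -18*(-1)*(-5 - 32)/(4*(-3 - 32)) - 7 = -18*(-1)*(-37)/(4*(-35)) - 7 = -18*(-1)*(-1)*(-37)/(4*35) - 7 = -6*(-111/140) - 7 = 333/70 - 7 = -157/70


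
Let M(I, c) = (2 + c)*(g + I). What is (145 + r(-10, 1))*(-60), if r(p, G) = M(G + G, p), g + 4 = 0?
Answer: -9660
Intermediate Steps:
g = -4 (g = -4 + 0 = -4)
M(I, c) = (-4 + I)*(2 + c) (M(I, c) = (2 + c)*(-4 + I) = (-4 + I)*(2 + c))
r(p, G) = -8 - 4*p + 4*G + 2*G*p (r(p, G) = -8 - 4*p + 2*(G + G) + (G + G)*p = -8 - 4*p + 2*(2*G) + (2*G)*p = -8 - 4*p + 4*G + 2*G*p)
(145 + r(-10, 1))*(-60) = (145 + (-8 - 4*(-10) + 4*1 + 2*1*(-10)))*(-60) = (145 + (-8 + 40 + 4 - 20))*(-60) = (145 + 16)*(-60) = 161*(-60) = -9660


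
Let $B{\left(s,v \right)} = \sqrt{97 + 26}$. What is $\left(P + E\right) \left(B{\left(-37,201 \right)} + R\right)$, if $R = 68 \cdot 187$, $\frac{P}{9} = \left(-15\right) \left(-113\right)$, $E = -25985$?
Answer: $-136442680 - 10730 \sqrt{123} \approx -1.3656 \cdot 10^{8}$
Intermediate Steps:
$B{\left(s,v \right)} = \sqrt{123}$
$P = 15255$ ($P = 9 \left(\left(-15\right) \left(-113\right)\right) = 9 \cdot 1695 = 15255$)
$R = 12716$
$\left(P + E\right) \left(B{\left(-37,201 \right)} + R\right) = \left(15255 - 25985\right) \left(\sqrt{123} + 12716\right) = - 10730 \left(12716 + \sqrt{123}\right) = -136442680 - 10730 \sqrt{123}$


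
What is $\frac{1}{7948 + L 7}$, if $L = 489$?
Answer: $\frac{1}{11371} \approx 8.7943 \cdot 10^{-5}$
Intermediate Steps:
$\frac{1}{7948 + L 7} = \frac{1}{7948 + 489 \cdot 7} = \frac{1}{7948 + 3423} = \frac{1}{11371}$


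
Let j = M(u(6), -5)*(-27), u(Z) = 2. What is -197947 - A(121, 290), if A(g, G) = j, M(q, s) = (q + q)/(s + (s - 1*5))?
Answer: -989771/5 ≈ -1.9795e+5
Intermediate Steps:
M(q, s) = 2*q/(-5 + 2*s) (M(q, s) = (2*q)/(s + (s - 5)) = (2*q)/(s + (-5 + s)) = (2*q)/(-5 + 2*s) = 2*q/(-5 + 2*s))
j = 36/5 (j = (2*2/(-5 + 2*(-5)))*(-27) = (2*2/(-5 - 10))*(-27) = (2*2/(-15))*(-27) = (2*2*(-1/15))*(-27) = -4/15*(-27) = 36/5 ≈ 7.2000)
A(g, G) = 36/5
-197947 - A(121, 290) = -197947 - 1*36/5 = -197947 - 36/5 = -989771/5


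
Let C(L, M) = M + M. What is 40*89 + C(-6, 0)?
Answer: 3560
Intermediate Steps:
C(L, M) = 2*M
40*89 + C(-6, 0) = 40*89 + 2*0 = 3560 + 0 = 3560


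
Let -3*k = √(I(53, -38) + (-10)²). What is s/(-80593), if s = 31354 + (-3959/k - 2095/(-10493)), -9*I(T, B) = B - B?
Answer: -3414621531/8456623490 ≈ -0.40378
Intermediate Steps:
I(T, B) = 0 (I(T, B) = -(B - B)/9 = -⅑*0 = 0)
k = -10/3 (k = -√(0 + (-10)²)/3 = -√(0 + 100)/3 = -√100/3 = -⅓*10 = -10/3 ≈ -3.3333)
s = 3414621531/104930 (s = 31354 + (-3959/(-10/3) - 2095/(-10493)) = 31354 + (-3959*(-3/10) - 2095*(-1/10493)) = 31354 + (11877/10 + 2095/10493) = 31354 + 124646311/104930 = 3414621531/104930 ≈ 32542.)
s/(-80593) = (3414621531/104930)/(-80593) = (3414621531/104930)*(-1/80593) = -3414621531/8456623490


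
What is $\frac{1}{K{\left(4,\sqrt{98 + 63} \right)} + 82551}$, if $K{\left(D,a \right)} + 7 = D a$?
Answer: $\frac{737}{60834905} - \frac{\sqrt{161}}{1703377340} \approx 1.2107 \cdot 10^{-5}$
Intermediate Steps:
$K{\left(D,a \right)} = -7 + D a$
$\frac{1}{K{\left(4,\sqrt{98 + 63} \right)} + 82551} = \frac{1}{\left(-7 + 4 \sqrt{98 + 63}\right) + 82551} = \frac{1}{\left(-7 + 4 \sqrt{161}\right) + 82551} = \frac{1}{82544 + 4 \sqrt{161}}$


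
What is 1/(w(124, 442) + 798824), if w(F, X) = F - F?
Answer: 1/798824 ≈ 1.2518e-6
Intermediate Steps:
w(F, X) = 0
1/(w(124, 442) + 798824) = 1/(0 + 798824) = 1/798824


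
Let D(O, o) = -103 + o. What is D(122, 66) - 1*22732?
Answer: -22769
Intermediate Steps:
D(122, 66) - 1*22732 = (-103 + 66) - 1*22732 = -37 - 22732 = -22769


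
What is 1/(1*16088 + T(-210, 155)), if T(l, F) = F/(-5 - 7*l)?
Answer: 293/4713815 ≈ 6.2158e-5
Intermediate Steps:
1/(1*16088 + T(-210, 155)) = 1/(1*16088 - 1*155/(5 + 7*(-210))) = 1/(16088 - 1*155/(5 - 1470)) = 1/(16088 - 1*155/(-1465)) = 1/(16088 - 1*155*(-1/1465)) = 1/(16088 + 31/293) = 1/(4713815/293) = 293/4713815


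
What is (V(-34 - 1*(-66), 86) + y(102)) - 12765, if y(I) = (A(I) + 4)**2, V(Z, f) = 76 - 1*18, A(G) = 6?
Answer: -12607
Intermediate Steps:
V(Z, f) = 58 (V(Z, f) = 76 - 18 = 58)
y(I) = 100 (y(I) = (6 + 4)**2 = 10**2 = 100)
(V(-34 - 1*(-66), 86) + y(102)) - 12765 = (58 + 100) - 12765 = 158 - 12765 = -12607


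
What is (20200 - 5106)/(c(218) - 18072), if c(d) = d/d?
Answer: -15094/18071 ≈ -0.83526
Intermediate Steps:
c(d) = 1
(20200 - 5106)/(c(218) - 18072) = (20200 - 5106)/(1 - 18072) = 15094/(-18071) = 15094*(-1/18071) = -15094/18071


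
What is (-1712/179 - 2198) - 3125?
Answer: -954529/179 ≈ -5332.6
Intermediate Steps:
(-1712/179 - 2198) - 3125 = -395154/179 - 3125 = -954529/179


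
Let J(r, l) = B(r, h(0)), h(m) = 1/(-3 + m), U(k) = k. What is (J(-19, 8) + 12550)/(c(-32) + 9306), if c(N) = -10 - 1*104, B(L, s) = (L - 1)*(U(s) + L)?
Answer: 19405/13788 ≈ 1.4074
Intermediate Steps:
B(L, s) = (-1 + L)*(L + s) (B(L, s) = (L - 1)*(s + L) = (-1 + L)*(L + s))
c(N) = -114 (c(N) = -10 - 104 = -114)
J(r, l) = ⅓ + r² - 4*r/3 (J(r, l) = r² - r - 1/(-3 + 0) + r/(-3 + 0) = r² - r - 1/(-3) + r/(-3) = r² - r - 1*(-⅓) + r*(-⅓) = r² - r + ⅓ - r/3 = ⅓ + r² - 4*r/3)
(J(-19, 8) + 12550)/(c(-32) + 9306) = ((⅓ + (-19)² - 4/3*(-19)) + 12550)/(-114 + 9306) = ((⅓ + 361 + 76/3) + 12550)/9192 = (1160/3 + 12550)*(1/9192) = (38810/3)*(1/9192) = 19405/13788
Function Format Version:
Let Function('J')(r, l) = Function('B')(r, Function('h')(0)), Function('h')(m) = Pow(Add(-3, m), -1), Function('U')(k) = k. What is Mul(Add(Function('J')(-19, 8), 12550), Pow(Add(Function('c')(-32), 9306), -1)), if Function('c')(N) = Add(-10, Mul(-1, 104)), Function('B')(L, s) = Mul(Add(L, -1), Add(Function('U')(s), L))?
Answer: Rational(19405, 13788) ≈ 1.4074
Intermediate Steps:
Function('B')(L, s) = Mul(Add(-1, L), Add(L, s)) (Function('B')(L, s) = Mul(Add(L, -1), Add(s, L)) = Mul(Add(-1, L), Add(L, s)))
Function('c')(N) = -114 (Function('c')(N) = Add(-10, -104) = -114)
Function('J')(r, l) = Add(Rational(1, 3), Pow(r, 2), Mul(Rational(-4, 3), r)) (Function('J')(r, l) = Add(Pow(r, 2), Mul(-1, r), Mul(-1, Pow(Add(-3, 0), -1)), Mul(r, Pow(Add(-3, 0), -1))) = Add(Pow(r, 2), Mul(-1, r), Mul(-1, Pow(-3, -1)), Mul(r, Pow(-3, -1))) = Add(Pow(r, 2), Mul(-1, r), Mul(-1, Rational(-1, 3)), Mul(r, Rational(-1, 3))) = Add(Pow(r, 2), Mul(-1, r), Rational(1, 3), Mul(Rational(-1, 3), r)) = Add(Rational(1, 3), Pow(r, 2), Mul(Rational(-4, 3), r)))
Mul(Add(Function('J')(-19, 8), 12550), Pow(Add(Function('c')(-32), 9306), -1)) = Mul(Add(Add(Rational(1, 3), Pow(-19, 2), Mul(Rational(-4, 3), -19)), 12550), Pow(Add(-114, 9306), -1)) = Mul(Add(Add(Rational(1, 3), 361, Rational(76, 3)), 12550), Pow(9192, -1)) = Mul(Add(Rational(1160, 3), 12550), Rational(1, 9192)) = Mul(Rational(38810, 3), Rational(1, 9192)) = Rational(19405, 13788)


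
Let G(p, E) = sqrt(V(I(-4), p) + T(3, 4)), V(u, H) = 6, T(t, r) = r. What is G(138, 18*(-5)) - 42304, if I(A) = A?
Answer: -42304 + sqrt(10) ≈ -42301.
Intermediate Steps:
G(p, E) = sqrt(10) (G(p, E) = sqrt(6 + 4) = sqrt(10))
G(138, 18*(-5)) - 42304 = sqrt(10) - 42304 = -42304 + sqrt(10)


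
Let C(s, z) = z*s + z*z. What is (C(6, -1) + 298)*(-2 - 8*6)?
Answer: -14650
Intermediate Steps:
C(s, z) = z² + s*z (C(s, z) = s*z + z² = z² + s*z)
(C(6, -1) + 298)*(-2 - 8*6) = (-(6 - 1) + 298)*(-2 - 8*6) = (-1*5 + 298)*(-2 - 48) = (-5 + 298)*(-50) = 293*(-50) = -14650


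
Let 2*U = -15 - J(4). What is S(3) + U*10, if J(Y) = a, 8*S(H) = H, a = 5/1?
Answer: -797/8 ≈ -99.625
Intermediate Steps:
a = 5 (a = 5*1 = 5)
S(H) = H/8
J(Y) = 5
U = -10 (U = (-15 - 1*5)/2 = (-15 - 5)/2 = (½)*(-20) = -10)
S(3) + U*10 = (⅛)*3 - 10*10 = 3/8 - 100 = -797/8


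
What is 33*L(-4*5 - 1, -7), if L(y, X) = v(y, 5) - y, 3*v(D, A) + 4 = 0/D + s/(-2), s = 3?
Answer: 1265/2 ≈ 632.50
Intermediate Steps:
v(D, A) = -11/6 (v(D, A) = -4/3 + (0/D + 3/(-2))/3 = -4/3 + (0 + 3*(-1/2))/3 = -4/3 + (0 - 3/2)/3 = -4/3 + (1/3)*(-3/2) = -4/3 - 1/2 = -11/6)
L(y, X) = -11/6 - y
33*L(-4*5 - 1, -7) = 33*(-11/6 - (-4*5 - 1)) = 33*(-11/6 - (-20 - 1)) = 33*(-11/6 - 1*(-21)) = 33*(-11/6 + 21) = 33*(115/6) = 1265/2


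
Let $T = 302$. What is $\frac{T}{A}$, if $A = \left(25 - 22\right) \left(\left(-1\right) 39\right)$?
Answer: $- \frac{302}{117} \approx -2.5812$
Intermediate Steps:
$A = -117$ ($A = 3 \left(-39\right) = -117$)
$\frac{T}{A} = \frac{302}{-117} = 302 \left(- \frac{1}{117}\right) = - \frac{302}{117}$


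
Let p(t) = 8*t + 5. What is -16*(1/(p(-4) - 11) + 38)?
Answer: -11544/19 ≈ -607.58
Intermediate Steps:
p(t) = 5 + 8*t
-16*(1/(p(-4) - 11) + 38) = -16*(1/((5 + 8*(-4)) - 11) + 38) = -16*(1/((5 - 32) - 11) + 38) = -16*(1/(-27 - 11) + 38) = -16*(1/(-38) + 38) = -16*(-1/38 + 38) = -16*1443/38 = -11544/19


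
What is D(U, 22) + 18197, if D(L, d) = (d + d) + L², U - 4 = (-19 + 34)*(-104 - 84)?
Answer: 7948097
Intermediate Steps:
U = -2816 (U = 4 + (-19 + 34)*(-104 - 84) = 4 + 15*(-188) = 4 - 2820 = -2816)
D(L, d) = L² + 2*d (D(L, d) = 2*d + L² = L² + 2*d)
D(U, 22) + 18197 = ((-2816)² + 2*22) + 18197 = (7929856 + 44) + 18197 = 7929900 + 18197 = 7948097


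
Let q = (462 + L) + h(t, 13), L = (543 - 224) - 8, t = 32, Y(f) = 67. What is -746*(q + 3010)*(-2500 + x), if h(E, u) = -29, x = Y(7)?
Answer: 6813577572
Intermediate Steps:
x = 67
L = 311 (L = 319 - 8 = 311)
q = 744 (q = (462 + 311) - 29 = 773 - 29 = 744)
-746*(q + 3010)*(-2500 + x) = -746*(744 + 3010)*(-2500 + 67) = -2800484*(-2433) = -746*(-9133482) = 6813577572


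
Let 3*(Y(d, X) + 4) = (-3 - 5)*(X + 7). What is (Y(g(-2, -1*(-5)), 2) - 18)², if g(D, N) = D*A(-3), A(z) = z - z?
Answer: 2116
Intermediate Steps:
A(z) = 0
g(D, N) = 0 (g(D, N) = D*0 = 0)
Y(d, X) = -68/3 - 8*X/3 (Y(d, X) = -4 + ((-3 - 5)*(X + 7))/3 = -4 + (-8*(7 + X))/3 = -4 + (-56 - 8*X)/3 = -4 + (-56/3 - 8*X/3) = -68/3 - 8*X/3)
(Y(g(-2, -1*(-5)), 2) - 18)² = ((-68/3 - 8/3*2) - 18)² = ((-68/3 - 16/3) - 18)² = (-28 - 18)² = (-46)² = 2116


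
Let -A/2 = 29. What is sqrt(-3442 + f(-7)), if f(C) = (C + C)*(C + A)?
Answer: 2*I*sqrt(633) ≈ 50.319*I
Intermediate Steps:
A = -58 (A = -2*29 = -58)
f(C) = 2*C*(-58 + C) (f(C) = (C + C)*(C - 58) = (2*C)*(-58 + C) = 2*C*(-58 + C))
sqrt(-3442 + f(-7)) = sqrt(-3442 + 2*(-7)*(-58 - 7)) = sqrt(-3442 + 2*(-7)*(-65)) = sqrt(-3442 + 910) = sqrt(-2532) = 2*I*sqrt(633)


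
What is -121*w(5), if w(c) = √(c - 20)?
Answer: -121*I*√15 ≈ -468.63*I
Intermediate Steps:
w(c) = √(-20 + c)
-121*w(5) = -121*√(-20 + 5) = -121*I*√15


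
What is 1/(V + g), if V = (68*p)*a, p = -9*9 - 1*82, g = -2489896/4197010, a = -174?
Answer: 2098505/4047209074132 ≈ 5.1851e-7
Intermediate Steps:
g = -1244948/2098505 (g = -2489896*1/4197010 = -1244948/2098505 ≈ -0.59326)
p = -163 (p = -81 - 82 = -163)
V = 1928616 (V = (68*(-163))*(-174) = -11084*(-174) = 1928616)
1/(V + g) = 1/(1928616 - 1244948/2098505) = 1/(4047209074132/2098505) = 2098505/4047209074132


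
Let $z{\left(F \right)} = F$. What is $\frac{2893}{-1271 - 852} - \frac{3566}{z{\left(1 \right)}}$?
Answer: $- \frac{688501}{193} \approx -3567.4$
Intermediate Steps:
$\frac{2893}{-1271 - 852} - \frac{3566}{z{\left(1 \right)}} = \frac{2893}{-1271 - 852} - \frac{3566}{1} = \frac{2893}{-1271 - 852} - 3566 = \frac{2893}{-2123} - 3566 = 2893 \left(- \frac{1}{2123}\right) - 3566 = - \frac{263}{193} - 3566 = - \frac{688501}{193}$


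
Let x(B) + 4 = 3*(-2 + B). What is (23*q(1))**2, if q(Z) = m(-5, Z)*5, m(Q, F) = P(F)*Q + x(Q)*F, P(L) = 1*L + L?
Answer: 16200625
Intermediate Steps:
x(B) = -10 + 3*B (x(B) = -4 + 3*(-2 + B) = -4 + (-6 + 3*B) = -10 + 3*B)
P(L) = 2*L (P(L) = L + L = 2*L)
m(Q, F) = F*(-10 + 3*Q) + 2*F*Q (m(Q, F) = (2*F)*Q + (-10 + 3*Q)*F = 2*F*Q + F*(-10 + 3*Q) = F*(-10 + 3*Q) + 2*F*Q)
q(Z) = -175*Z (q(Z) = (5*Z*(-2 - 5))*5 = (5*Z*(-7))*5 = -35*Z*5 = -175*Z)
(23*q(1))**2 = (23*(-175*1))**2 = (23*(-175))**2 = (-4025)**2 = 16200625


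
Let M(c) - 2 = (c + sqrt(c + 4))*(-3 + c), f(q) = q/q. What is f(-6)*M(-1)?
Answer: 6 - 4*sqrt(3) ≈ -0.92820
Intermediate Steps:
f(q) = 1
M(c) = 2 + (-3 + c)*(c + sqrt(4 + c)) (M(c) = 2 + (c + sqrt(c + 4))*(-3 + c) = 2 + (c + sqrt(4 + c))*(-3 + c) = 2 + (-3 + c)*(c + sqrt(4 + c)))
f(-6)*M(-1) = 1*(2 + (-1)**2 - 3*(-1) - 3*sqrt(4 - 1) - sqrt(4 - 1)) = 1*(2 + 1 + 3 - 3*sqrt(3) - sqrt(3)) = 1*(6 - 4*sqrt(3)) = 6 - 4*sqrt(3)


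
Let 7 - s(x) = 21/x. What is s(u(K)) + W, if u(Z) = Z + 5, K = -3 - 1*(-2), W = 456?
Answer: 1831/4 ≈ 457.75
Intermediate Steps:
K = -1 (K = -3 + 2 = -1)
u(Z) = 5 + Z
s(x) = 7 - 21/x
s(u(K)) + W = (7 - 21/(5 - 1)) + 456 = (7 - 21/4) + 456 = 7/4 + 456 = 1831/4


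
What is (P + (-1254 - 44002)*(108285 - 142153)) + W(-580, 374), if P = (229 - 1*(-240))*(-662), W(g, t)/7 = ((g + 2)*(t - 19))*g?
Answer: 2365491130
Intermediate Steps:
W(g, t) = 7*g*(-19 + t)*(2 + g) (W(g, t) = 7*(((g + 2)*(t - 19))*g) = 7*(((2 + g)*(-19 + t))*g) = 7*(((-19 + t)*(2 + g))*g) = 7*(g*(-19 + t)*(2 + g)) = 7*g*(-19 + t)*(2 + g))
P = -310478 (P = (229 + 240)*(-662) = 469*(-662) = -310478)
(P + (-1254 - 44002)*(108285 - 142153)) + W(-580, 374) = (-310478 + (-1254 - 44002)*(108285 - 142153)) + 7*(-580)*(-38 - 19*(-580) + 2*374 - 580*374) = (-310478 - 45256*(-33868)) + 7*(-580)*(-38 + 11020 + 748 - 216920) = (-310478 + 1532730208) + 7*(-580)*(-205190) = 1532419730 + 833071400 = 2365491130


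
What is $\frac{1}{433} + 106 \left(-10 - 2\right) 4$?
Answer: $- \frac{2203103}{433} \approx -5088.0$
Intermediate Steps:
$\frac{1}{433} + 106 \left(-10 - 2\right) 4 = \frac{1}{433} + 106 \left(\left(-12\right) 4\right) = \frac{1}{433} + 106 \left(-48\right) = \frac{1}{433} - 5088 = - \frac{2203103}{433}$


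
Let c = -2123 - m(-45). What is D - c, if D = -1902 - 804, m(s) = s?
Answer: -628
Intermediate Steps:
D = -2706
c = -2078 (c = -2123 - 1*(-45) = -2123 + 45 = -2078)
D - c = -2706 - 1*(-2078) = -2706 + 2078 = -628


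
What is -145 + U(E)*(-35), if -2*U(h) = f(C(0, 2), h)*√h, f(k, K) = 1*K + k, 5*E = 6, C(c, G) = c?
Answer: -145 + 21*√30/5 ≈ -122.00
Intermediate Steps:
E = 6/5 (E = (⅕)*6 = 6/5 ≈ 1.2000)
f(k, K) = K + k
U(h) = -h^(3/2)/2 (U(h) = -(h + 0)*√h/2 = -h*√h/2 = -h^(3/2)/2)
-145 + U(E)*(-35) = -145 - 3*√30/25*(-35) = -145 + 21*√30/5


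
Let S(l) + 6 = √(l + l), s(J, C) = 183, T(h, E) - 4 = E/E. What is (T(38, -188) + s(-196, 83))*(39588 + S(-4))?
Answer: 7441416 + 376*I*√2 ≈ 7.4414e+6 + 531.74*I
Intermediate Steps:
T(h, E) = 5 (T(h, E) = 4 + E/E = 4 + 1 = 5)
S(l) = -6 + √2*√l (S(l) = -6 + √(l + l) = -6 + √(2*l) = -6 + √2*√l)
(T(38, -188) + s(-196, 83))*(39588 + S(-4)) = (5 + 183)*(39588 + (-6 + √2*√(-4))) = 188*(39588 + (-6 + √2*(2*I))) = 188*(39588 + (-6 + 2*I*√2)) = 188*(39582 + 2*I*√2) = 7441416 + 376*I*√2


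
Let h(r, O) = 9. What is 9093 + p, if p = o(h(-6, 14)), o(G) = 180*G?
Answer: 10713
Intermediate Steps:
p = 1620 (p = 180*9 = 1620)
9093 + p = 9093 + 1620 = 10713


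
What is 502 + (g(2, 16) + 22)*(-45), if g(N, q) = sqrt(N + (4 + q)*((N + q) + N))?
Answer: -488 - 45*sqrt(402) ≈ -1390.2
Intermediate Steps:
g(N, q) = sqrt(N + (4 + q)*(q + 2*N))
502 + (g(2, 16) + 22)*(-45) = 502 + (sqrt(16**2 + 4*16 + 9*2 + 2*2*16) + 22)*(-45) = 502 + (sqrt(256 + 64 + 18 + 64) + 22)*(-45) = 502 + (sqrt(402) + 22)*(-45) = 502 + (22 + sqrt(402))*(-45) = 502 + (-990 - 45*sqrt(402)) = -488 - 45*sqrt(402)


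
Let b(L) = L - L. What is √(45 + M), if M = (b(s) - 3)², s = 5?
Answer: 3*√6 ≈ 7.3485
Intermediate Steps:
b(L) = 0
M = 9 (M = (0 - 3)² = (-3)² = 9)
√(45 + M) = √(45 + 9) = √54 = 3*√6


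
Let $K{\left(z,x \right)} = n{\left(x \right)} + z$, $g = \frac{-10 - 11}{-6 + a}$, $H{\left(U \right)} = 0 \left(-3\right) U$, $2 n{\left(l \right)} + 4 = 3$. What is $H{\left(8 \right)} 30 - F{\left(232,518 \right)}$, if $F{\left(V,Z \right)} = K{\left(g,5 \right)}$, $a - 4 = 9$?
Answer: $\frac{7}{2} \approx 3.5$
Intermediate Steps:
$n{\left(l \right)} = - \frac{1}{2}$ ($n{\left(l \right)} = -2 + \frac{1}{2} \cdot 3 = -2 + \frac{3}{2} = - \frac{1}{2}$)
$H{\left(U \right)} = 0$ ($H{\left(U \right)} = 0 U = 0$)
$a = 13$ ($a = 4 + 9 = 13$)
$g = -3$ ($g = \frac{-10 - 11}{-6 + 13} = - \frac{21}{7} = \left(-21\right) \frac{1}{7} = -3$)
$K{\left(z,x \right)} = - \frac{1}{2} + z$
$F{\left(V,Z \right)} = - \frac{7}{2}$ ($F{\left(V,Z \right)} = - \frac{1}{2} - 3 = - \frac{7}{2}$)
$H{\left(8 \right)} 30 - F{\left(232,518 \right)} = 0 \cdot 30 - - \frac{7}{2} = 0 + \frac{7}{2} = \frac{7}{2}$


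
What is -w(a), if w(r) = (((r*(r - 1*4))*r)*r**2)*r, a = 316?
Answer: -983082594803712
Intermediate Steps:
w(r) = r**5*(-4 + r) (w(r) = (((r*(r - 4))*r)*r**2)*r = (((r*(-4 + r))*r)*r**2)*r = ((r**2*(-4 + r))*r**2)*r = (r**4*(-4 + r))*r = r**5*(-4 + r))
-w(a) = -316**5*(-4 + 316) = -3150905752576*312 = -1*983082594803712 = -983082594803712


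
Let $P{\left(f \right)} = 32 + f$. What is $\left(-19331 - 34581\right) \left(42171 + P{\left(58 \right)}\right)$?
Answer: $-2278375032$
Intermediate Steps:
$\left(-19331 - 34581\right) \left(42171 + P{\left(58 \right)}\right) = \left(-19331 - 34581\right) \left(42171 + \left(32 + 58\right)\right) = - 53912 \left(42171 + 90\right) = \left(-53912\right) 42261 = -2278375032$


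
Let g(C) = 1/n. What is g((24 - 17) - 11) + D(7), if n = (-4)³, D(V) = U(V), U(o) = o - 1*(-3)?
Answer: 639/64 ≈ 9.9844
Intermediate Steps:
U(o) = 3 + o (U(o) = o + 3 = 3 + o)
D(V) = 3 + V
n = -64
g(C) = -1/64 (g(C) = 1/(-64) = -1/64)
g((24 - 17) - 11) + D(7) = -1/64 + (3 + 7) = -1/64 + 10 = 639/64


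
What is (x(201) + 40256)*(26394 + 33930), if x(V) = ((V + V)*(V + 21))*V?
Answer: 1084522969200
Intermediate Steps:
x(V) = 2*V**2*(21 + V) (x(V) = ((2*V)*(21 + V))*V = (2*V*(21 + V))*V = 2*V**2*(21 + V))
(x(201) + 40256)*(26394 + 33930) = (2*201**2*(21 + 201) + 40256)*(26394 + 33930) = (2*40401*222 + 40256)*60324 = (17938044 + 40256)*60324 = 17978300*60324 = 1084522969200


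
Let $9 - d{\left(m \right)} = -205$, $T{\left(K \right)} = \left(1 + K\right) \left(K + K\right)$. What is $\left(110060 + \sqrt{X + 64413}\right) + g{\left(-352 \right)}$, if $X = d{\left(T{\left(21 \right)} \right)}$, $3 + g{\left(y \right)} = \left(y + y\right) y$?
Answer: $357865 + \sqrt{64627} \approx 3.5812 \cdot 10^{5}$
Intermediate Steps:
$g{\left(y \right)} = -3 + 2 y^{2}$ ($g{\left(y \right)} = -3 + \left(y + y\right) y = -3 + 2 y y = -3 + 2 y^{2}$)
$T{\left(K \right)} = 2 K \left(1 + K\right)$ ($T{\left(K \right)} = \left(1 + K\right) 2 K = 2 K \left(1 + K\right)$)
$d{\left(m \right)} = 214$ ($d{\left(m \right)} = 9 - -205 = 9 + 205 = 214$)
$X = 214$
$\left(110060 + \sqrt{X + 64413}\right) + g{\left(-352 \right)} = \left(110060 + \sqrt{214 + 64413}\right) - \left(3 - 2 \left(-352\right)^{2}\right) = \left(110060 + \sqrt{64627}\right) + \left(-3 + 2 \cdot 123904\right) = \left(110060 + \sqrt{64627}\right) + \left(-3 + 247808\right) = \left(110060 + \sqrt{64627}\right) + 247805 = 357865 + \sqrt{64627}$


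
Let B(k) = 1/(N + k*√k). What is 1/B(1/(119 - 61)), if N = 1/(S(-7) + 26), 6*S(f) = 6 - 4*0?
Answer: 1/27 + √58/3364 ≈ 0.039301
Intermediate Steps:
S(f) = 1 (S(f) = (6 - 4*0)/6 = (6 + 0)/6 = (⅙)*6 = 1)
N = 1/27 (N = 1/(1 + 26) = 1/27 ≈ 0.037037)
B(k) = 1/(1/27 + k^(3/2)) (B(k) = 1/(1/27 + k*√k) = 1/(1/27 + k^(3/2)))
1/B(1/(119 - 61)) = 1/(27/(1 + 27*(1/(119 - 61))^(3/2))) = 1/(27/(1 + 27*(1/58)^(3/2))) = 1/(27/(1 + 27*(√58/3364))) = 1/(27/(1 + 27*√58/3364)) = 1/27 + √58/3364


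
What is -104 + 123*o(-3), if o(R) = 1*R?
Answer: -473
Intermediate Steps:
o(R) = R
-104 + 123*o(-3) = -104 + 123*(-3) = -104 - 369 = -473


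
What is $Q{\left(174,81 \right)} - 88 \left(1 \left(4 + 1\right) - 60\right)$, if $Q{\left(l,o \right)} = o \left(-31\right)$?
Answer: $2329$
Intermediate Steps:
$Q{\left(l,o \right)} = - 31 o$
$Q{\left(174,81 \right)} - 88 \left(1 \left(4 + 1\right) - 60\right) = \left(-31\right) 81 - 88 \left(1 \left(4 + 1\right) - 60\right) = -2511 - 88 \left(1 \cdot 5 - 60\right) = -2511 - 88 \left(5 - 60\right) = -2511 - -4840 = -2511 + 4840 = 2329$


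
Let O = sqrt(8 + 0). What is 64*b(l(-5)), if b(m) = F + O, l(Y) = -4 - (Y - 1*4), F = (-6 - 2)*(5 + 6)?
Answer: -5632 + 128*sqrt(2) ≈ -5451.0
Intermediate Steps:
F = -88 (F = -8*11 = -88)
l(Y) = -Y (l(Y) = -4 - (Y - 4) = -4 - (-4 + Y) = -4 + (4 - Y) = -Y)
O = 2*sqrt(2) (O = sqrt(8) = 2*sqrt(2) ≈ 2.8284)
b(m) = -88 + 2*sqrt(2)
64*b(l(-5)) = 64*(-88 + 2*sqrt(2)) = -5632 + 128*sqrt(2)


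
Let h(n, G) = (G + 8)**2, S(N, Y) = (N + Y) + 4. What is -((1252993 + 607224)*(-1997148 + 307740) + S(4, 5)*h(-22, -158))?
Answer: 3142665189036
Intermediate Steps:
S(N, Y) = 4 + N + Y
h(n, G) = (8 + G)**2
-((1252993 + 607224)*(-1997148 + 307740) + S(4, 5)*h(-22, -158)) = -((1252993 + 607224)*(-1997148 + 307740) + (4 + 4 + 5)*(8 - 158)**2) = -(1860217*(-1689408) + 13*(-150)**2) = -(-3142665481536 + 13*22500) = -(-3142665481536 + 292500) = -1*(-3142665189036) = 3142665189036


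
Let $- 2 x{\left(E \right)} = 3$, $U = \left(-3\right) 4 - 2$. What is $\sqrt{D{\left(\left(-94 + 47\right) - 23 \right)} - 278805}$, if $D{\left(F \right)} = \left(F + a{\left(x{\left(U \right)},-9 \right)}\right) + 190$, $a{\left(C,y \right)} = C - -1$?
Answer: $\frac{i \sqrt{1114742}}{2} \approx 527.91 i$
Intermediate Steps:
$U = -14$ ($U = -12 - 2 = -14$)
$x{\left(E \right)} = - \frac{3}{2}$ ($x{\left(E \right)} = \left(- \frac{1}{2}\right) 3 = - \frac{3}{2}$)
$a{\left(C,y \right)} = 1 + C$ ($a{\left(C,y \right)} = C + 1 = 1 + C$)
$D{\left(F \right)} = \frac{379}{2} + F$ ($D{\left(F \right)} = \left(F + \left(1 - \frac{3}{2}\right)\right) + 190 = \left(F - \frac{1}{2}\right) + 190 = \left(- \frac{1}{2} + F\right) + 190 = \frac{379}{2} + F$)
$\sqrt{D{\left(\left(-94 + 47\right) - 23 \right)} - 278805} = \sqrt{\left(\frac{379}{2} + \left(\left(-94 + 47\right) - 23\right)\right) - 278805} = \sqrt{\left(\frac{379}{2} - 70\right) - 278805} = \sqrt{\frac{239}{2} - 278805} = \sqrt{- \frac{557371}{2}} = \frac{i \sqrt{1114742}}{2}$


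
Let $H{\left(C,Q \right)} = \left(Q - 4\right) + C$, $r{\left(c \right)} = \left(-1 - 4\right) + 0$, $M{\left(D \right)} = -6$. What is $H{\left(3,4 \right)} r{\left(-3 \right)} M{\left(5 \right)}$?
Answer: $90$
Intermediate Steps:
$r{\left(c \right)} = -5$ ($r{\left(c \right)} = -5 + 0 = -5$)
$H{\left(C,Q \right)} = -4 + C + Q$ ($H{\left(C,Q \right)} = \left(-4 + Q\right) + C = -4 + C + Q$)
$H{\left(3,4 \right)} r{\left(-3 \right)} M{\left(5 \right)} = \left(-4 + 3 + 4\right) \left(-5\right) \left(-6\right) = 3 \left(-5\right) \left(-6\right) = \left(-15\right) \left(-6\right) = 90$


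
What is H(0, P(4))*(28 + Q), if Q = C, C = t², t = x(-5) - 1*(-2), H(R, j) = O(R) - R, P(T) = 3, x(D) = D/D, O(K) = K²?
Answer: 0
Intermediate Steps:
x(D) = 1
H(R, j) = R² - R
t = 3 (t = 1 - 1*(-2) = 1 + 2 = 3)
C = 9 (C = 3² = 9)
Q = 9
H(0, P(4))*(28 + Q) = (0*(-1 + 0))*(28 + 9) = (0*(-1))*37 = 0*37 = 0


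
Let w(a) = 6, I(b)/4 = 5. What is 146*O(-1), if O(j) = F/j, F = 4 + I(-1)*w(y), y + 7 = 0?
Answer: -18104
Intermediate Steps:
y = -7 (y = -7 + 0 = -7)
I(b) = 20 (I(b) = 4*5 = 20)
F = 124 (F = 4 + 20*6 = 4 + 120 = 124)
O(j) = 124/j
146*O(-1) = 146*(124/(-1)) = 146*(124*(-1)) = 146*(-124) = -18104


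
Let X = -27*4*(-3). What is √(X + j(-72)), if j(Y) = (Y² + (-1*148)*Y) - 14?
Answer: 5*√646 ≈ 127.08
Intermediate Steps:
j(Y) = -14 + Y² - 148*Y (j(Y) = (Y² - 148*Y) - 14 = -14 + Y² - 148*Y)
X = 324 (X = -108*(-3) = 324)
√(X + j(-72)) = √(324 + (-14 + (-72)² - 148*(-72))) = √(324 + (-14 + 5184 + 10656)) = √(324 + 15826) = √16150 = 5*√646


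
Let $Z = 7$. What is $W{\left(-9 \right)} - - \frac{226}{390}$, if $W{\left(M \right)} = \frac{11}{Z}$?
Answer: $\frac{2936}{1365} \approx 2.1509$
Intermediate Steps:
$W{\left(M \right)} = \frac{11}{7}$
$W{\left(-9 \right)} - - \frac{226}{390} = \frac{11}{7} - - \frac{226}{390} = \frac{11}{7} - \left(-226\right) \frac{1}{390} = \frac{11}{7} - - \frac{113}{195} = \frac{11}{7} + \frac{113}{195} = \frac{2936}{1365}$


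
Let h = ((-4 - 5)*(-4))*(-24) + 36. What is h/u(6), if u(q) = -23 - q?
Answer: 828/29 ≈ 28.552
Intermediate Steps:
h = -828 (h = -9*(-4)*(-24) + 36 = 36*(-24) + 36 = -864 + 36 = -828)
h/u(6) = -828/(-23 - 1*6) = -828/(-23 - 6) = -828/(-29) = -828*(-1/29) = 828/29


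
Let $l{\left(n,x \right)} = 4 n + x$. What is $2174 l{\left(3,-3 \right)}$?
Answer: $19566$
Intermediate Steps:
$l{\left(n,x \right)} = x + 4 n$
$2174 l{\left(3,-3 \right)} = 2174 \left(-3 + 4 \cdot 3\right) = 2174 \left(-3 + 12\right) = 2174 \cdot 9 = 19566$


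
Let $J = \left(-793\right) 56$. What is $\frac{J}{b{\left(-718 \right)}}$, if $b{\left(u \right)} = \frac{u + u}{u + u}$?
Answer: $-44408$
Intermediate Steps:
$b{\left(u \right)} = 1$ ($b{\left(u \right)} = \frac{2 u}{2 u} = 2 u \frac{1}{2 u} = 1$)
$J = -44408$
$\frac{J}{b{\left(-718 \right)}} = - \frac{44408}{1} = \left(-44408\right) 1 = -44408$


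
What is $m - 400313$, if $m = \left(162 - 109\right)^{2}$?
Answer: $-397504$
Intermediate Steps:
$m = 2809$ ($m = 53^{2} = 2809$)
$m - 400313 = 2809 - 400313 = -397504$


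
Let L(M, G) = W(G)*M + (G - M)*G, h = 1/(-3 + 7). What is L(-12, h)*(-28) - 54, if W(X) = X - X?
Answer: -559/4 ≈ -139.75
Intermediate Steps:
W(X) = 0
h = ¼ (h = 1/4 = ¼ ≈ 0.25000)
L(M, G) = G*(G - M) (L(M, G) = 0*M + (G - M)*G = 0 + G*(G - M) = G*(G - M))
L(-12, h)*(-28) - 54 = ((¼ - 1*(-12))/4)*(-28) - 54 = ((¼ + 12)/4)*(-28) - 54 = ((¼)*(49/4))*(-28) - 54 = (49/16)*(-28) - 54 = -343/4 - 54 = -559/4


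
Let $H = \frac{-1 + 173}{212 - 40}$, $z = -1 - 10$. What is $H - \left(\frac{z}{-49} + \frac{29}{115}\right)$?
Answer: $\frac{2949}{5635} \approx 0.52334$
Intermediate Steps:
$z = -11$ ($z = -1 - 10 = -11$)
$H = 1$ ($H = \frac{172}{172} = 172 \cdot \frac{1}{172} = 1$)
$H - \left(\frac{z}{-49} + \frac{29}{115}\right) = 1 - \left(- \frac{11}{-49} + \frac{29}{115}\right) = 1 - \left(\left(-11\right) \left(- \frac{1}{49}\right) + 29 \cdot \frac{1}{115}\right) = 1 - \left(\frac{11}{49} + \frac{29}{115}\right) = 1 - \frac{2686}{5635} = \frac{2949}{5635}$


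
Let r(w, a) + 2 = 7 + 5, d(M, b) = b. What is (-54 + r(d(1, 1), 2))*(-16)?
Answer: 704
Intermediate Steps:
r(w, a) = 10 (r(w, a) = -2 + (7 + 5) = -2 + 12 = 10)
(-54 + r(d(1, 1), 2))*(-16) = (-54 + 10)*(-16) = -44*(-16) = 704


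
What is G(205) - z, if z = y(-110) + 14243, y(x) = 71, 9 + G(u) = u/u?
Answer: -14322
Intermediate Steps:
G(u) = -8 (G(u) = -9 + u/u = -9 + 1 = -8)
z = 14314 (z = 71 + 14243 = 14314)
G(205) - z = -8 - 1*14314 = -8 - 14314 = -14322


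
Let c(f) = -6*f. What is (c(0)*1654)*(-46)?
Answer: 0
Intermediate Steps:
(c(0)*1654)*(-46) = (-6*0*1654)*(-46) = (0*1654)*(-46) = 0*(-46) = 0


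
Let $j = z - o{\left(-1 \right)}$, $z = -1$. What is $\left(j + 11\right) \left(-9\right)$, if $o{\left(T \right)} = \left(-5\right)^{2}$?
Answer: $135$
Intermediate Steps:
$o{\left(T \right)} = 25$
$j = -26$ ($j = -1 - 25 = -26$)
$\left(j + 11\right) \left(-9\right) = \left(-26 + 11\right) \left(-9\right) = \left(-15\right) \left(-9\right) = 135$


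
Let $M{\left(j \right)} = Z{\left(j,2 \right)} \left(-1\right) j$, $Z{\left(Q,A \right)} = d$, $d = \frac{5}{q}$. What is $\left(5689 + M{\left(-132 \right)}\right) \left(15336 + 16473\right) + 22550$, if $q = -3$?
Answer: $173985971$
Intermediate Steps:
$d = - \frac{5}{3}$ ($d = \frac{5}{-3} = 5 \left(- \frac{1}{3}\right) = - \frac{5}{3} \approx -1.6667$)
$Z{\left(Q,A \right)} = - \frac{5}{3}$
$M{\left(j \right)} = \frac{5 j}{3}$ ($M{\left(j \right)} = \left(- \frac{5}{3}\right) \left(-1\right) j = \frac{5 j}{3}$)
$\left(5689 + M{\left(-132 \right)}\right) \left(15336 + 16473\right) + 22550 = \left(5689 + \frac{5}{3} \left(-132\right)\right) \left(15336 + 16473\right) + 22550 = \left(5689 - 220\right) 31809 + 22550 = 5469 \cdot 31809 + 22550 = 173963421 + 22550 = 173985971$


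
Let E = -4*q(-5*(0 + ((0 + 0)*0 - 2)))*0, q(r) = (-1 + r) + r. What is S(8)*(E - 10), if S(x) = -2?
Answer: 20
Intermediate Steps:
q(r) = -1 + 2*r
E = 0 (E = -4*(-1 + 2*(-5*(0 + ((0 + 0)*0 - 2))))*0 = -4*(-1 + 2*(-5*(0 + (0*0 - 2))))*0 = -4*(-1 + 2*(-5*(0 + (0 - 2))))*0 = -4*(-1 + 2*(-5*(0 - 2)))*0 = -4*(-1 + 2*(-5*(-2)))*0 = -4*(-1 + 2*10)*0 = -4*(-1 + 20)*0 = -4*19*0 = -76*0 = 0)
S(8)*(E - 10) = -2*(0 - 10) = -2*(-10) = 20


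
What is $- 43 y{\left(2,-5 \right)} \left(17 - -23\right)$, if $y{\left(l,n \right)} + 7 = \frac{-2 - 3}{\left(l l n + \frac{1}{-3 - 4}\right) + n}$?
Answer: $\frac{257355}{22} \approx 11698.0$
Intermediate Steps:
$y{\left(l,n \right)} = -7 - \frac{5}{- \frac{1}{7} + n + n l^{2}}$ ($y{\left(l,n \right)} = -7 + \frac{-2 - 3}{\left(l l n + \frac{1}{-3 - 4}\right) + n} = -7 - \frac{5}{\left(l^{2} n + \frac{1}{-7}\right) + n} = -7 - \frac{5}{\left(n l^{2} - \frac{1}{7}\right) + n} = -7 - \frac{5}{\left(- \frac{1}{7} + n l^{2}\right) + n} = -7 - \frac{5}{- \frac{1}{7} + n + n l^{2}}$)
$- 43 y{\left(2,-5 \right)} \left(17 - -23\right) = - 43 \frac{7 \left(-4 - -35 - - 35 \cdot 2^{2}\right)}{-1 + 7 \left(-5\right) + 7 \left(-5\right) 2^{2}} \left(17 - -23\right) = - 43 \frac{7 \left(-4 + 35 - \left(-35\right) 4\right)}{-1 - 35 + 7 \left(-5\right) 4} \left(17 + 23\right) = - 43 \frac{7 \left(-4 + 35 + 140\right)}{-1 - 35 - 140} \cdot 40 = - 43 \cdot 7 \frac{1}{-176} \cdot 171 \cdot 40 = - 43 \cdot 7 \left(- \frac{1}{176}\right) 171 \cdot 40 = \left(-43\right) \left(- \frac{1197}{176}\right) 40 = \frac{51471}{176} \cdot 40 = \frac{257355}{22}$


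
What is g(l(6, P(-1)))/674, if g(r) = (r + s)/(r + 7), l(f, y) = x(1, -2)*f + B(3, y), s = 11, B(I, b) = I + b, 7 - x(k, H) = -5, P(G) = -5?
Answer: 81/51898 ≈ 0.0015608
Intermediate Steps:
x(k, H) = 12 (x(k, H) = 7 - 1*(-5) = 7 + 5 = 12)
l(f, y) = 3 + y + 12*f (l(f, y) = 12*f + (3 + y) = 3 + y + 12*f)
g(r) = (11 + r)/(7 + r) (g(r) = (r + 11)/(r + 7) = (11 + r)/(7 + r))
g(l(6, P(-1)))/674 = ((11 + (3 - 5 + 12*6))/(7 + (3 - 5 + 12*6)))/674 = ((11 + (3 - 5 + 72))/(7 + (3 - 5 + 72)))*(1/674) = ((11 + 70)/(7 + 70))*(1/674) = (81/77)*(1/674) = 81/51898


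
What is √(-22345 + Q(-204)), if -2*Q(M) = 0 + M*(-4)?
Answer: I*√22753 ≈ 150.84*I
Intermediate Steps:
Q(M) = 2*M (Q(M) = -(0 + M*(-4))/2 = -(0 - 4*M)/2 = -(-2)*M = 2*M)
√(-22345 + Q(-204)) = √(-22345 + 2*(-204)) = √(-22345 - 408) = √(-22753) = I*√22753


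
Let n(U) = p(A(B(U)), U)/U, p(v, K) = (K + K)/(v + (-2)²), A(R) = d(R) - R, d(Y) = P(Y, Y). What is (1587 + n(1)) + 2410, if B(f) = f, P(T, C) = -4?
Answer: 3995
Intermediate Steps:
d(Y) = -4
A(R) = -4 - R
p(v, K) = 2*K/(4 + v) (p(v, K) = (2*K)/(v + 4) = (2*K)/(4 + v) = 2*K/(4 + v))
n(U) = -2/U (n(U) = (2*U/(4 + (-4 - U)))/U = (2*U/((-U)))/U = (2*U*(-1/U))/U = -2/U)
(1587 + n(1)) + 2410 = (1587 - 2/1) + 2410 = (1587 - 2*1) + 2410 = (1587 - 2) + 2410 = 1585 + 2410 = 3995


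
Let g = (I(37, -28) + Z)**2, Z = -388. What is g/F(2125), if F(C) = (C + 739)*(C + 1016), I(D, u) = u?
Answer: 10816/562239 ≈ 0.019237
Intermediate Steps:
g = 173056 (g = (-28 - 388)**2 = (-416)**2 = 173056)
F(C) = (739 + C)*(1016 + C)
g/F(2125) = 173056/(750824 + 2125**2 + 1755*2125) = 173056/(750824 + 4515625 + 3729375) = 173056/8995824 = 173056*(1/8995824) = 10816/562239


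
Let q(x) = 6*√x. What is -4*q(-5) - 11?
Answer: -11 - 24*I*√5 ≈ -11.0 - 53.666*I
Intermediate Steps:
-4*q(-5) - 11 = -24*√(-5) - 11 = -24*I*√5 - 11 = -11 - 24*I*√5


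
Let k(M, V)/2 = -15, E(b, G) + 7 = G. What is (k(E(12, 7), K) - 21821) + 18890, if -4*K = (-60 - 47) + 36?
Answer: -2961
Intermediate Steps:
K = 71/4 (K = -((-60 - 47) + 36)/4 = -(-107 + 36)/4 = -¼*(-71) = 71/4 ≈ 17.750)
E(b, G) = -7 + G
k(M, V) = -30 (k(M, V) = 2*(-15) = -30)
(k(E(12, 7), K) - 21821) + 18890 = (-30 - 21821) + 18890 = -21851 + 18890 = -2961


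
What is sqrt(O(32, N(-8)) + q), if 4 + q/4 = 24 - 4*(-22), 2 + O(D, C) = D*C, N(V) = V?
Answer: sqrt(174) ≈ 13.191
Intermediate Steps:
O(D, C) = -2 + C*D (O(D, C) = -2 + D*C = -2 + C*D)
q = 432 (q = -16 + 4*(24 - 4*(-22)) = -16 + 4*(24 + 88) = -16 + 4*112 = -16 + 448 = 432)
sqrt(O(32, N(-8)) + q) = sqrt((-2 - 8*32) + 432) = sqrt((-2 - 256) + 432) = sqrt(-258 + 432) = sqrt(174)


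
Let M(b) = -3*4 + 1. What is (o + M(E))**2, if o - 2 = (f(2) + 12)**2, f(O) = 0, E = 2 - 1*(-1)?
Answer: 18225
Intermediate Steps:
E = 3 (E = 2 + 1 = 3)
M(b) = -11 (M(b) = -12 + 1 = -11)
o = 146 (o = 2 + (0 + 12)**2 = 2 + 12**2 = 2 + 144 = 146)
(o + M(E))**2 = (146 - 11)**2 = 135**2 = 18225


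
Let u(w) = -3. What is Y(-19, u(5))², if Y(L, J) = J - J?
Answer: 0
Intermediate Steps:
Y(L, J) = 0
Y(-19, u(5))² = 0² = 0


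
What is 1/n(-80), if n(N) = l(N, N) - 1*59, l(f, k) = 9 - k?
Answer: 1/30 ≈ 0.033333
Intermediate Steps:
n(N) = -50 - N (n(N) = (9 - N) - 1*59 = (9 - N) - 59 = -50 - N)
1/n(-80) = 1/(-50 - 1*(-80)) = 1/(-50 + 80) = 1/30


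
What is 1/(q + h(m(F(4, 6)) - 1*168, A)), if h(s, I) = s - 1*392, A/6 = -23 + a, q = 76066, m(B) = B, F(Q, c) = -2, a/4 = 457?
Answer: 1/75504 ≈ 1.3244e-5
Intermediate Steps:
a = 1828 (a = 4*457 = 1828)
A = 10830 (A = 6*(-23 + 1828) = 6*1805 = 10830)
h(s, I) = -392 + s (h(s, I) = s - 392 = -392 + s)
1/(q + h(m(F(4, 6)) - 1*168, A)) = 1/(76066 + (-392 + (-2 - 1*168))) = 1/(76066 + (-392 + (-2 - 168))) = 1/(76066 + (-392 - 170)) = 1/(76066 - 562) = 1/75504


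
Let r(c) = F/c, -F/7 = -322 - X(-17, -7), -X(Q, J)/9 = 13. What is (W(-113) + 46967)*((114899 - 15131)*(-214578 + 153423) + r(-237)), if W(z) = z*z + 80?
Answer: -86494591279195640/237 ≈ -3.6496e+14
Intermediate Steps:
X(Q, J) = -117 (X(Q, J) = -9*13 = -117)
W(z) = 80 + z**2 (W(z) = z**2 + 80 = 80 + z**2)
F = 1435 (F = -7*(-322 - 1*(-117)) = -7*(-322 + 117) = -7*(-205) = 1435)
r(c) = 1435/c
(W(-113) + 46967)*((114899 - 15131)*(-214578 + 153423) + r(-237)) = ((80 + (-113)**2) + 46967)*((114899 - 15131)*(-214578 + 153423) + 1435/(-237)) = ((80 + 12769) + 46967)*(99768*(-61155) + 1435*(-1/237)) = (12849 + 46967)*(-6101312040 - 1435/237) = 59816*(-1446010954915/237) = -86494591279195640/237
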